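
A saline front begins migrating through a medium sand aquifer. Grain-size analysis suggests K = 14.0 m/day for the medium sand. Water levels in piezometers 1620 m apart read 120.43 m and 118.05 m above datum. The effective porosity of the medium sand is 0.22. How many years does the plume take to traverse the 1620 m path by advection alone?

Hydraulic gradient i = (120.43 − 118.05) / 1620 = 2.38 / 1620 = 0.001469.
Darcy flux q = K · i = 14.00 × 0.001469 = 0.02057 m/day.
Seepage velocity v = q / n_e = 0.02057 / 0.22 = 0.09349 m/day.
Travel time t = L / v = 1620 / 0.09349 = 17328 days = 47.44 years.

47.4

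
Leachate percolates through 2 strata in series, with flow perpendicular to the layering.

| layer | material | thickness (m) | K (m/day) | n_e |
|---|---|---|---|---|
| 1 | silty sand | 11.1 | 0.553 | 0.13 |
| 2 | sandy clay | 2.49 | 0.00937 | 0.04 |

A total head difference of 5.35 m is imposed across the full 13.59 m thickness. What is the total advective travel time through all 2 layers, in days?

With flow normal to the layers, continuity requires the same specific discharge q through every layer.
Σ(b_i/K_i) = 11.1/0.553 + 2.49/0.00937 = 285.8 d.
q = Δh / Σ(b_i/K_i) = 5.35 / 285.8 = 0.01872 m/day.
In each layer the seepage velocity is v_i = q/n_i, so the layer transit time is t_i = b_i·n_i / q:
  layer 1 (silty sand): t_1 = 11.1 × 0.13 / 0.01872 = 77.09 d
  layer 2 (sandy clay): t_2 = 2.49 × 0.04 / 0.01872 = 5.321 d
Total t = Σ t_i = 82.41 days.

82.4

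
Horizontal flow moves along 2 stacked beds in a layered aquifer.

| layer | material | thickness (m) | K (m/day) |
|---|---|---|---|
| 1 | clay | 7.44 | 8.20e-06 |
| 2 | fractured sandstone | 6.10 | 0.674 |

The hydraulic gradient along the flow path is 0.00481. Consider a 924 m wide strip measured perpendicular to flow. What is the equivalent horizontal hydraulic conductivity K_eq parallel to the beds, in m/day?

0.304

Flow is parallel to layering, so each bed carries its own Darcy discharge and the transmissivities add.
Σ(K_i·b_i) = 8.20e-06×7.44 + 0.674×6.10 = 4.111 m²/day.
Total thickness b = 13.54 m, so K_eq = Σ(K_i·b_i)/b = 0.3037 m/day.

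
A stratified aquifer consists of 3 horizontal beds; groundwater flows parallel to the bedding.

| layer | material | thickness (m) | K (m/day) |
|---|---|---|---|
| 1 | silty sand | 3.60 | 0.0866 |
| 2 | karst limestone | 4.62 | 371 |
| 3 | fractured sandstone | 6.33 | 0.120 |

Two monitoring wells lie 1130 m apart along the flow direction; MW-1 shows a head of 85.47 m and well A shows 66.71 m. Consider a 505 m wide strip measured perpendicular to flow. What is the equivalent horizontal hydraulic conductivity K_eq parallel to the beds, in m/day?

Flow is parallel to layering, so each bed carries its own Darcy discharge and the transmissivities add.
Σ(K_i·b_i) = 0.0866×3.60 + 371×4.62 + 0.120×6.33 = 1715 m²/day.
Total thickness b = 14.55 m, so K_eq = Σ(K_i·b_i)/b = 117.9 m/day.

118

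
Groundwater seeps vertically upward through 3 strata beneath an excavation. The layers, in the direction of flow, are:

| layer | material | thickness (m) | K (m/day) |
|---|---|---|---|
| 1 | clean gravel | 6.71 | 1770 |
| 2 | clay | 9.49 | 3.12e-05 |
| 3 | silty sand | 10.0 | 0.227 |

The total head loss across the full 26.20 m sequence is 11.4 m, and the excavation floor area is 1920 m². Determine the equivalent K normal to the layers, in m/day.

Flow is perpendicular to layering, so the layers act in series and the equivalent K is the thickness-weighted harmonic mean.
Total thickness L = 6.71 + 9.49 + 10.0 = 26.20 m.
Σ(b_i/K_i) = 6.71/1770 + 9.49/3.12e-05 + 10.0/0.227 = 3.042e+05 d.
K_eq = L / Σ(b_i/K_i) = 26.20 / 3.042e+05 = 8.612e-05 m/day.

8.61e-05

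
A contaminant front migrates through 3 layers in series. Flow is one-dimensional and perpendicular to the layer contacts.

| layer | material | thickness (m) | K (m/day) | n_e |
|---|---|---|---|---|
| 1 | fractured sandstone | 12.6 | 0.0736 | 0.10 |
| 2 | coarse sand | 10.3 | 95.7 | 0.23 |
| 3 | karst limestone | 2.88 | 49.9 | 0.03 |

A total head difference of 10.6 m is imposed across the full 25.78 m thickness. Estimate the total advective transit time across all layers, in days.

With flow normal to the layers, continuity requires the same specific discharge q through every layer.
Σ(b_i/K_i) = 12.6/0.0736 + 10.3/95.7 + 2.88/49.9 = 171.4 d.
q = Δh / Σ(b_i/K_i) = 10.6 / 171.4 = 0.06186 m/day.
In each layer the seepage velocity is v_i = q/n_i, so the layer transit time is t_i = b_i·n_i / q:
  layer 1 (fractured sandstone): t_1 = 12.6 × 0.10 / 0.06186 = 20.37 d
  layer 2 (coarse sand): t_2 = 10.3 × 0.23 / 0.06186 = 38.30 d
  layer 3 (karst limestone): t_3 = 2.88 × 0.03 / 0.06186 = 1.397 d
Total t = Σ t_i = 60.06 days.

60.1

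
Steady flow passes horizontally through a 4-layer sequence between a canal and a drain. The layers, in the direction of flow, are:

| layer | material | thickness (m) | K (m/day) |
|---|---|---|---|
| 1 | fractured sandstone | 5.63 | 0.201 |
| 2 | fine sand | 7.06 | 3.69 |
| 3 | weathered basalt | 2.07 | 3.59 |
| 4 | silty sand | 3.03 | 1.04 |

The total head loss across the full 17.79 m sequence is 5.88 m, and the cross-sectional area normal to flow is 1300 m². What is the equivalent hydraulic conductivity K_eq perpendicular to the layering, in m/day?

0.532

Flow is perpendicular to layering, so the layers act in series and the equivalent K is the thickness-weighted harmonic mean.
Total thickness L = 5.63 + 7.06 + 2.07 + 3.03 = 17.79 m.
Σ(b_i/K_i) = 5.63/0.201 + 7.06/3.69 + 2.07/3.59 + 3.03/1.04 = 33.41 d.
K_eq = L / Σ(b_i/K_i) = 17.79 / 33.41 = 0.5324 m/day.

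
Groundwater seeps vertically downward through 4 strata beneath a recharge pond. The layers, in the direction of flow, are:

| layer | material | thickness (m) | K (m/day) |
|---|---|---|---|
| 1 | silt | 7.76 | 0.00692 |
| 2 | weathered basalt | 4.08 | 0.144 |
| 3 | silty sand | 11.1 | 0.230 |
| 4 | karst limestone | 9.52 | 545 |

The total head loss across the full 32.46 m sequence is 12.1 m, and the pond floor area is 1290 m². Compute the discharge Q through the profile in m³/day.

13.0

Flow is perpendicular to layering, so the layers act in series and the equivalent K is the thickness-weighted harmonic mean.
Total thickness L = 7.76 + 4.08 + 11.1 + 9.52 = 32.46 m.
Σ(b_i/K_i) = 7.76/0.00692 + 4.08/0.144 + 11.1/0.230 + 9.52/545 = 1198 d.
K_eq = L / Σ(b_i/K_i) = 32.46 / 1198 = 0.02710 m/day.
Q = K_eq · A · (Δh/L) = 0.02710 × 1290 × (12.1/32.46) = 13.03 m³/day.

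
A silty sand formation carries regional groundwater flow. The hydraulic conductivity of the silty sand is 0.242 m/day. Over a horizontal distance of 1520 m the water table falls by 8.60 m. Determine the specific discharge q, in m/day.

0.00137

Hydraulic gradient i = Δh / L = 8.60 / 1520 = 0.005658.
Specific discharge q = K · i = 0.2420 × 0.005658 = 0.001369 m/day.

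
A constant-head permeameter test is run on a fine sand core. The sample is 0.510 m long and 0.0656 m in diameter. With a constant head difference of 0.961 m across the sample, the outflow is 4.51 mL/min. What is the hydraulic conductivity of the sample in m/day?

Cross-sectional area A = π·(d/2)² = π × (0.0656/2)² = 0.003380 m².
Convert discharge: 4.51 mL/min = 7.517e-08 m³/s.
Darcy's law rearranged: K = Q·L / (A·Δh) = 7.517e-08 × 0.510 / (0.003380 × 0.961) = 1.180e-05 m/s = 1.020 m/day.

1.02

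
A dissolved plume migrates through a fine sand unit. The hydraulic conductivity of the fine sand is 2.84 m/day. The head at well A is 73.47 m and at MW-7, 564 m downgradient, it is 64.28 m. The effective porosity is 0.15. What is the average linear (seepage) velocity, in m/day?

0.309

Hydraulic gradient i = (73.47 − 64.28) / 564 = 9.19 / 564 = 0.01629.
Darcy flux q = K · i = 2.840 × 0.01629 = 0.04628 m/day.
Seepage velocity v = q / n_e = 0.04628 / 0.15 = 0.3085 m/day.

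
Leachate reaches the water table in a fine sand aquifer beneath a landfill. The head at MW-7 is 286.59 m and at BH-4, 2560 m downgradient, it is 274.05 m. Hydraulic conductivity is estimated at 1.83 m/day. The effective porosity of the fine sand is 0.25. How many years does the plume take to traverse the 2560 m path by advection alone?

195

Hydraulic gradient i = (286.59 − 274.05) / 2560 = 12.54 / 2560 = 0.004898.
Darcy flux q = K · i = 1.830 × 0.004898 = 0.008964 m/day.
Seepage velocity v = q / n_e = 0.008964 / 0.25 = 0.03586 m/day.
Travel time t = L / v = 2560 / 0.03586 = 71396 days = 195.5 years.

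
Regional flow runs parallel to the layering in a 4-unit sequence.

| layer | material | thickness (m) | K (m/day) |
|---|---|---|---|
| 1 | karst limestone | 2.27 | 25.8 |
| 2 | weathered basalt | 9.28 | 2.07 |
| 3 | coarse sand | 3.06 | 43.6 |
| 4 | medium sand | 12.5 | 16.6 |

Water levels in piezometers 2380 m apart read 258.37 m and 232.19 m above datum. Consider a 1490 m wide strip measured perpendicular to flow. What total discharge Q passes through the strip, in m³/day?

Flow is parallel to layering, so each bed carries its own Darcy discharge and the transmissivities add.
Σ(K_i·b_i) = 25.8×2.27 + 2.07×9.28 + 43.6×3.06 + 16.6×12.5 = 418.7 m²/day.
Hydraulic gradient i = (258.37 − 232.19) / 2380 = 26.18 / 2380 = 0.01100.
Q = Σ(K_i·b_i) · W · i = 418.7 × 1490 × 0.01100 = 6862 m³/day.

6860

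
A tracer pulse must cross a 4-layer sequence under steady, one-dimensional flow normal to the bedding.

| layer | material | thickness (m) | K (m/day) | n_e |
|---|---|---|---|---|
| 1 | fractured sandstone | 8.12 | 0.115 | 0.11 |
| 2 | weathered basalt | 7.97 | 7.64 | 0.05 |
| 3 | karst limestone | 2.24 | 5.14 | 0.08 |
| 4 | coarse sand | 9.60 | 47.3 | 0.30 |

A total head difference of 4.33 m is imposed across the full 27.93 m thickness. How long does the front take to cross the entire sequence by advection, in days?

With flow normal to the layers, continuity requires the same specific discharge q through every layer.
Σ(b_i/K_i) = 8.12/0.115 + 7.97/7.64 + 2.24/5.14 + 9.60/47.3 = 72.29 d.
q = Δh / Σ(b_i/K_i) = 4.33 / 72.29 = 0.05990 m/day.
In each layer the seepage velocity is v_i = q/n_i, so the layer transit time is t_i = b_i·n_i / q:
  layer 1 (fractured sandstone): t_1 = 8.12 × 0.11 / 0.05990 = 14.91 d
  layer 2 (weathered basalt): t_2 = 7.97 × 0.05 / 0.05990 = 6.653 d
  layer 3 (karst limestone): t_3 = 2.24 × 0.08 / 0.05990 = 2.992 d
  layer 4 (coarse sand): t_4 = 9.60 × 0.30 / 0.05990 = 48.08 d
Total t = Σ t_i = 72.64 days.

72.6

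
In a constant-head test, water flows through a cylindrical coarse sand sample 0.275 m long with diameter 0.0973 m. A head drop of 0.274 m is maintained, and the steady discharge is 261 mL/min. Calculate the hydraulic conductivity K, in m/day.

Cross-sectional area A = π·(d/2)² = π × (0.0973/2)² = 0.007436 m².
Convert discharge: 261 mL/min = 4.350e-06 m³/s.
Darcy's law rearranged: K = Q·L / (A·Δh) = 4.350e-06 × 0.275 / (0.007436 × 0.274) = 0.0005872 m/s = 50.73 m/day.

50.7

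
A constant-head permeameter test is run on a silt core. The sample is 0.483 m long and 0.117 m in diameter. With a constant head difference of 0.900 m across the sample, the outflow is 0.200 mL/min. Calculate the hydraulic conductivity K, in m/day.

Cross-sectional area A = π·(d/2)² = π × (0.117/2)² = 0.01075 m².
Convert discharge: 0.200 mL/min = 3.333e-09 m³/s.
Darcy's law rearranged: K = Q·L / (A·Δh) = 3.333e-09 × 0.483 / (0.01075 × 0.900) = 1.664e-07 m/s = 0.01438 m/day.

0.0144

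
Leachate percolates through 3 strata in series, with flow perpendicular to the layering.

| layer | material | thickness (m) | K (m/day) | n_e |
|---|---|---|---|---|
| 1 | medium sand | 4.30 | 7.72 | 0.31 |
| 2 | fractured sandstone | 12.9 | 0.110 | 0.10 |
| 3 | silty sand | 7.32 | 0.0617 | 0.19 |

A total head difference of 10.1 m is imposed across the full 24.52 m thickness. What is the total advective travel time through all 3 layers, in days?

94.0

With flow normal to the layers, continuity requires the same specific discharge q through every layer.
Σ(b_i/K_i) = 4.30/7.72 + 12.9/0.110 + 7.32/0.0617 = 236.5 d.
q = Δh / Σ(b_i/K_i) = 10.1 / 236.5 = 0.04271 m/day.
In each layer the seepage velocity is v_i = q/n_i, so the layer transit time is t_i = b_i·n_i / q:
  layer 1 (medium sand): t_1 = 4.30 × 0.31 / 0.04271 = 31.21 d
  layer 2 (fractured sandstone): t_2 = 12.9 × 0.10 / 0.04271 = 30.20 d
  layer 3 (silty sand): t_3 = 7.32 × 0.19 / 0.04271 = 32.56 d
Total t = Σ t_i = 93.97 days.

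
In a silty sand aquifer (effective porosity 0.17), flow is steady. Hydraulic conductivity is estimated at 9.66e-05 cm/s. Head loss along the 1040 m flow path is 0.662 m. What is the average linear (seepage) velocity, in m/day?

0.000313

Convert K: 9.66e-05 cm/s × 864 = 0.08346 m/day.
Hydraulic gradient i = Δh / L = 0.662 / 1040 = 0.0006365.
Darcy flux q = K · i = 0.08346 × 0.0006365 = 5.313e-05 m/day.
Seepage velocity v = q / n_e = 5.313e-05 / 0.17 = 0.0003125 m/day.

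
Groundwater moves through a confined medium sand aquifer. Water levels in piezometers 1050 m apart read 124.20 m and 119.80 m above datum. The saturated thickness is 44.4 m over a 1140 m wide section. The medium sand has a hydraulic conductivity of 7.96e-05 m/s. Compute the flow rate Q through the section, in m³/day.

1460

Convert K: 7.96e-05 m/s × 86400 = 6.877 m/day.
Cross-sectional area A = 1140 × 44.4 = 50616 m².
Hydraulic gradient i = (124.20 − 119.80) / 1050 = 4.4 / 1050 = 0.004190.
Darcy's law: Q = K · A · i = 6.877 × 50616 × 0.004190 = 1459 m³/day.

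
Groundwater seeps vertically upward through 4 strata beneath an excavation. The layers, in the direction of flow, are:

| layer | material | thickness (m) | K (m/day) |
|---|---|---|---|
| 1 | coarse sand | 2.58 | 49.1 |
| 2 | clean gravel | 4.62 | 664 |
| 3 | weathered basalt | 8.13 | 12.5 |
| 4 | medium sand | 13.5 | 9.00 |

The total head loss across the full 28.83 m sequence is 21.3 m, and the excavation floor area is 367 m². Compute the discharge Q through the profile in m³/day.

3540

Flow is perpendicular to layering, so the layers act in series and the equivalent K is the thickness-weighted harmonic mean.
Total thickness L = 2.58 + 4.62 + 8.13 + 13.5 = 28.83 m.
Σ(b_i/K_i) = 2.58/49.1 + 4.62/664 + 8.13/12.5 + 13.5/9.00 = 2.210 d.
K_eq = L / Σ(b_i/K_i) = 28.83 / 2.210 = 13.05 m/day.
Q = K_eq · A · (Δh/L) = 13.05 × 367 × (21.3/28.83) = 3537 m³/day.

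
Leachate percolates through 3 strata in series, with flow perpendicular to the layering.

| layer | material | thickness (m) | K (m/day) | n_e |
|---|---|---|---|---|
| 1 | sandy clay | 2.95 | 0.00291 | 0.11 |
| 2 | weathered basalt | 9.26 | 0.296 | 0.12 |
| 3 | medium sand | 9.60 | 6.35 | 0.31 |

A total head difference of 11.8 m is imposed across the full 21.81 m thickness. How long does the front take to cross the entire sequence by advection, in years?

With flow normal to the layers, continuity requires the same specific discharge q through every layer.
Σ(b_i/K_i) = 2.95/0.00291 + 9.26/0.296 + 9.60/6.35 = 1047 d.
q = Δh / Σ(b_i/K_i) = 11.8 / 1047 = 0.01128 m/day.
In each layer the seepage velocity is v_i = q/n_i, so the layer transit time is t_i = b_i·n_i / q:
  layer 1 (sandy clay): t_1 = 2.95 × 0.11 / 0.01128 = 28.78 d
  layer 2 (weathered basalt): t_2 = 9.26 × 0.12 / 0.01128 = 98.55 d
  layer 3 (medium sand): t_3 = 9.60 × 0.31 / 0.01128 = 263.9 d
Total t = Σ t_i = 391.3 days = 1.071 years.

1.07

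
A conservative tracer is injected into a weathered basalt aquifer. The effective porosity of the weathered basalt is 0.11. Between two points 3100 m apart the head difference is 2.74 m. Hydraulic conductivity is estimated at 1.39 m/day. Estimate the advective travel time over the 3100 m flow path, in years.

Hydraulic gradient i = Δh / L = 2.74 / 3100 = 0.0008839.
Darcy flux q = K · i = 1.390 × 0.0008839 = 0.001229 m/day.
Seepage velocity v = q / n_e = 0.001229 / 0.11 = 0.01117 m/day.
Travel time t = L / v = 3100 / 0.01117 = 2.776e+05 days = 759.9 years.

760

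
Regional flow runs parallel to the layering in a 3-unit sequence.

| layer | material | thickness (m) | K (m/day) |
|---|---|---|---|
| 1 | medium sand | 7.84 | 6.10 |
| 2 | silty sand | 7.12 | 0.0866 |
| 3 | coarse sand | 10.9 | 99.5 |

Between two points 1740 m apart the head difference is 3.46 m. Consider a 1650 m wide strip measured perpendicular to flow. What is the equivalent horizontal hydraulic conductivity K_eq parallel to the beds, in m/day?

43.8

Flow is parallel to layering, so each bed carries its own Darcy discharge and the transmissivities add.
Σ(K_i·b_i) = 6.10×7.84 + 0.0866×7.12 + 99.5×10.9 = 1133 m²/day.
Total thickness b = 25.86 m, so K_eq = Σ(K_i·b_i)/b = 43.81 m/day.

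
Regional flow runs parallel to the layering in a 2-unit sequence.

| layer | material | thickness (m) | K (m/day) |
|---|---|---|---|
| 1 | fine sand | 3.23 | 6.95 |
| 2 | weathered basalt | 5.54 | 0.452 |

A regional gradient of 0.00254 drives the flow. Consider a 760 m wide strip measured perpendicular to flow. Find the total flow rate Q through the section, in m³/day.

Flow is parallel to layering, so each bed carries its own Darcy discharge and the transmissivities add.
Σ(K_i·b_i) = 6.95×3.23 + 0.452×5.54 = 24.95 m²/day.
Hydraulic gradient i = 0.00254.
Q = Σ(K_i·b_i) · W · i = 24.95 × 760 × 0.002540 = 48.17 m³/day.

48.2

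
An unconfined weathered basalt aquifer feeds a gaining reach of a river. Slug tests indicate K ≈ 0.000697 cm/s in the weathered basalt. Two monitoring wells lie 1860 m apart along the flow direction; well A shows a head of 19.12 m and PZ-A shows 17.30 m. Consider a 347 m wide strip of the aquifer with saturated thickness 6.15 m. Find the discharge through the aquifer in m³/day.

Convert K: 0.000697 cm/s × 864 = 0.6022 m/day.
Cross-sectional area A = 347 × 6.15 = 2134 m².
Hydraulic gradient i = (19.12 − 17.30) / 1860 = 1.82 / 1860 = 0.0009785.
Darcy's law: Q = K · A · i = 0.6022 × 2134 × 0.0009785 = 1.258 m³/day.

1.26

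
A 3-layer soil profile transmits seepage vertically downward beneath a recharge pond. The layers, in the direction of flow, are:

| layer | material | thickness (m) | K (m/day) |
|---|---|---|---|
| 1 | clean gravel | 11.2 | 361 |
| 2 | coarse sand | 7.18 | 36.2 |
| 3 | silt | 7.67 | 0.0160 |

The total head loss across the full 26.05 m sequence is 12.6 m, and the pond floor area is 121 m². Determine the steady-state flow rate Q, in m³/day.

3.18

Flow is perpendicular to layering, so the layers act in series and the equivalent K is the thickness-weighted harmonic mean.
Total thickness L = 11.2 + 7.18 + 7.67 = 26.05 m.
Σ(b_i/K_i) = 11.2/361 + 7.18/36.2 + 7.67/0.0160 = 479.6 d.
K_eq = L / Σ(b_i/K_i) = 26.05 / 479.6 = 0.05432 m/day.
Q = K_eq · A · (Δh/L) = 0.05432 × 121 × (12.6/26.05) = 3.179 m³/day.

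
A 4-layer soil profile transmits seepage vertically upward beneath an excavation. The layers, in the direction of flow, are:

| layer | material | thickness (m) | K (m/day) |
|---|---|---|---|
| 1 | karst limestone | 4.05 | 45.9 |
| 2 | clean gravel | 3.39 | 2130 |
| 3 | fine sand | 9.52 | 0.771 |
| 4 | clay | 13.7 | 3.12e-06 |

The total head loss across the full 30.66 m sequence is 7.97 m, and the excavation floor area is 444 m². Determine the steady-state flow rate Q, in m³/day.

0.000806

Flow is perpendicular to layering, so the layers act in series and the equivalent K is the thickness-weighted harmonic mean.
Total thickness L = 4.05 + 3.39 + 9.52 + 13.7 = 30.66 m.
Σ(b_i/K_i) = 4.05/45.9 + 3.39/2130 + 9.52/0.771 + 13.7/3.12e-06 = 4.391e+06 d.
K_eq = L / Σ(b_i/K_i) = 30.66 / 4.391e+06 = 6.982e-06 m/day.
Q = K_eq · A · (Δh/L) = 6.982e-06 × 444 × (7.97/30.66) = 0.0008059 m³/day.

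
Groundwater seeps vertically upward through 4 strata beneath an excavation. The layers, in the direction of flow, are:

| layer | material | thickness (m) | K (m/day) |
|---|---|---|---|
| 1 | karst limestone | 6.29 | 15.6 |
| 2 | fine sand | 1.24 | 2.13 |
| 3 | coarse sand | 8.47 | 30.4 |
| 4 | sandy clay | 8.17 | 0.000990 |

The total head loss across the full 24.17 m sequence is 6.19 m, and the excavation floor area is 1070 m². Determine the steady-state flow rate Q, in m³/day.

Flow is perpendicular to layering, so the layers act in series and the equivalent K is the thickness-weighted harmonic mean.
Total thickness L = 6.29 + 1.24 + 8.47 + 8.17 = 24.17 m.
Σ(b_i/K_i) = 6.29/15.6 + 1.24/2.13 + 8.47/30.4 + 8.17/0.000990 = 8254 d.
K_eq = L / Σ(b_i/K_i) = 24.17 / 8254 = 0.002928 m/day.
Q = K_eq · A · (Δh/L) = 0.002928 × 1070 × (6.19/24.17) = 0.8025 m³/day.

0.802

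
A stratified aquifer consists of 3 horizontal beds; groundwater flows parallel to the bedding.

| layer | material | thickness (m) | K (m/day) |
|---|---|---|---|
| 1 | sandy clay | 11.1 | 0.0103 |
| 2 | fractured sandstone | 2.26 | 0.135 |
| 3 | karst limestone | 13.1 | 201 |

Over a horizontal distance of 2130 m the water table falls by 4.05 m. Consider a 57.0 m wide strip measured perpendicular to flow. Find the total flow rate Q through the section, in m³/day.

Flow is parallel to layering, so each bed carries its own Darcy discharge and the transmissivities add.
Σ(K_i·b_i) = 0.0103×11.1 + 0.135×2.26 + 201×13.1 = 2634 m²/day.
Hydraulic gradient i = Δh / L = 4.05 / 2130 = 0.001901.
Q = Σ(K_i·b_i) · W · i = 2634 × 57.0 × 0.001901 = 285.4 m³/day.

285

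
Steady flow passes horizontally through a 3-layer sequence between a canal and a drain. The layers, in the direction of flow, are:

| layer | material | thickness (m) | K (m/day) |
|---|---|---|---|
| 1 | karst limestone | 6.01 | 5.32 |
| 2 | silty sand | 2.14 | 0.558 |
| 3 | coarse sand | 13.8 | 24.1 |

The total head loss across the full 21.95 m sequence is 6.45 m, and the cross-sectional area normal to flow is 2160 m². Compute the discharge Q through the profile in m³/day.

Flow is perpendicular to layering, so the layers act in series and the equivalent K is the thickness-weighted harmonic mean.
Total thickness L = 6.01 + 2.14 + 13.8 = 21.95 m.
Σ(b_i/K_i) = 6.01/5.32 + 2.14/0.558 + 13.8/24.1 = 5.537 d.
K_eq = L / Σ(b_i/K_i) = 21.95 / 5.537 = 3.964 m/day.
Q = K_eq · A · (Δh/L) = 3.964 × 2160 × (6.45/21.95) = 2516 m³/day.

2520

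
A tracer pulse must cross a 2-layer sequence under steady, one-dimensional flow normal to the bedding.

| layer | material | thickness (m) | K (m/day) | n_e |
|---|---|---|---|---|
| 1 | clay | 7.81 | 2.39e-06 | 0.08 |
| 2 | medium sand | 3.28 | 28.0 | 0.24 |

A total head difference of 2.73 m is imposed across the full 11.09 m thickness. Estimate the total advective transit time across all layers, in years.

4630

With flow normal to the layers, continuity requires the same specific discharge q through every layer.
Σ(b_i/K_i) = 7.81/2.39e-06 + 3.28/28.0 = 3.268e+06 d.
q = Δh / Σ(b_i/K_i) = 2.73 / 3.268e+06 = 8.354e-07 m/day.
In each layer the seepage velocity is v_i = q/n_i, so the layer transit time is t_i = b_i·n_i / q:
  layer 1 (clay): t_1 = 7.81 × 0.08 / 8.354e-07 = 7.479e+05 d
  layer 2 (medium sand): t_2 = 3.28 × 0.24 / 8.354e-07 = 9.423e+05 d
Total t = Σ t_i = 1.690e+06 days = 4627 years.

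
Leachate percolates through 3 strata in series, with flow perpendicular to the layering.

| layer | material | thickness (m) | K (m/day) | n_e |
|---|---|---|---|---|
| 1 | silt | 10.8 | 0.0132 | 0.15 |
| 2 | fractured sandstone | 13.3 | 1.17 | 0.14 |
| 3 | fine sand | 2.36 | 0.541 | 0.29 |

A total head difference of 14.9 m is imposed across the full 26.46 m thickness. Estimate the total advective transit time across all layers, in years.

0.638

With flow normal to the layers, continuity requires the same specific discharge q through every layer.
Σ(b_i/K_i) = 10.8/0.0132 + 13.3/1.17 + 2.36/0.541 = 833.9 d.
q = Δh / Σ(b_i/K_i) = 14.9 / 833.9 = 0.01787 m/day.
In each layer the seepage velocity is v_i = q/n_i, so the layer transit time is t_i = b_i·n_i / q:
  layer 1 (silt): t_1 = 10.8 × 0.15 / 0.01787 = 90.67 d
  layer 2 (fractured sandstone): t_2 = 13.3 × 0.14 / 0.01787 = 104.2 d
  layer 3 (fine sand): t_3 = 2.36 × 0.29 / 0.01787 = 38.30 d
Total t = Σ t_i = 233.2 days = 0.6384 years.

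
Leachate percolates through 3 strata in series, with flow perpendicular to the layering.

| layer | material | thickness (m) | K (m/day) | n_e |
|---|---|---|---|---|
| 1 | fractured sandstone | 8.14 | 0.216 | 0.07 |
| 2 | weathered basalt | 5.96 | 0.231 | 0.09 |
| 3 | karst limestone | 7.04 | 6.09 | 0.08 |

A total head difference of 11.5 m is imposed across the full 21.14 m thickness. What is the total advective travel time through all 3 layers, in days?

With flow normal to the layers, continuity requires the same specific discharge q through every layer.
Σ(b_i/K_i) = 8.14/0.216 + 5.96/0.231 + 7.04/6.09 = 64.64 d.
q = Δh / Σ(b_i/K_i) = 11.5 / 64.64 = 0.1779 m/day.
In each layer the seepage velocity is v_i = q/n_i, so the layer transit time is t_i = b_i·n_i / q:
  layer 1 (fractured sandstone): t_1 = 8.14 × 0.07 / 0.1779 = 3.203 d
  layer 2 (weathered basalt): t_2 = 5.96 × 0.09 / 0.1779 = 3.015 d
  layer 3 (karst limestone): t_3 = 7.04 × 0.08 / 0.1779 = 3.166 d
Total t = Σ t_i = 9.384 days.

9.38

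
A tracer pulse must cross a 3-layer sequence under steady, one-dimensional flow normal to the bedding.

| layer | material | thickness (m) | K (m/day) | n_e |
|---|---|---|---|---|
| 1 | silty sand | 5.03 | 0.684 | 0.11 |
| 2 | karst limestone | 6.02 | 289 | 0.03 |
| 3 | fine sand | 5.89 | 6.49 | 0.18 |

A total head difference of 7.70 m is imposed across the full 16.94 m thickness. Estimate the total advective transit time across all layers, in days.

With flow normal to the layers, continuity requires the same specific discharge q through every layer.
Σ(b_i/K_i) = 5.03/0.684 + 6.02/289 + 5.89/6.49 = 8.282 d.
q = Δh / Σ(b_i/K_i) = 7.70 / 8.282 = 0.9297 m/day.
In each layer the seepage velocity is v_i = q/n_i, so the layer transit time is t_i = b_i·n_i / q:
  layer 1 (silty sand): t_1 = 5.03 × 0.11 / 0.9297 = 0.5951 d
  layer 2 (karst limestone): t_2 = 6.02 × 0.03 / 0.9297 = 0.1943 d
  layer 3 (fine sand): t_3 = 5.89 × 0.18 / 0.9297 = 1.140 d
Total t = Σ t_i = 1.930 days.

1.93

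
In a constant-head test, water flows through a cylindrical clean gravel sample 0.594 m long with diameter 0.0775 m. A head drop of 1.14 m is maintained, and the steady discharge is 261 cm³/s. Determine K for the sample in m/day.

Cross-sectional area A = π·(d/2)² = π × (0.0775/2)² = 0.004717 m².
Convert discharge: 261 cm³/s = 0.0002610 m³/s.
Darcy's law rearranged: K = Q·L / (A·Δh) = 0.0002610 × 0.594 / (0.004717 × 1.14) = 0.02883 m/s = 2491 m/day.

2490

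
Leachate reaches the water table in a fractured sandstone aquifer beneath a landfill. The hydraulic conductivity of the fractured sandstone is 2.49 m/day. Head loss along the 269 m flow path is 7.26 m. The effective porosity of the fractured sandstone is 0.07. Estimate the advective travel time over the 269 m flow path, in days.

280

Hydraulic gradient i = Δh / L = 7.26 / 269 = 0.02699.
Darcy flux q = K · i = 2.490 × 0.02699 = 0.06720 m/day.
Seepage velocity v = q / n_e = 0.06720 / 0.07 = 0.9600 m/day.
Travel time t = L / v = 269 / 0.9600 = 280.2 days.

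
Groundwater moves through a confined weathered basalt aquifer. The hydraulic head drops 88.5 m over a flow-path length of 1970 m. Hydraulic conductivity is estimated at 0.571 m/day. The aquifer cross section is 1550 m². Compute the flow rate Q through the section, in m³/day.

Hydraulic gradient i = Δh / L = 88.5 / 1970 = 0.04492.
Darcy's law: Q = K · A · i = 0.5710 × 1550 × 0.04492 = 39.76 m³/day.

39.8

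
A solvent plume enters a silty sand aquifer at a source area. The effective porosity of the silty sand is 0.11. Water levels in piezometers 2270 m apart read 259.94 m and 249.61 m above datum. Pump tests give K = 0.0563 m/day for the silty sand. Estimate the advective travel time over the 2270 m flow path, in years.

Hydraulic gradient i = (259.94 − 249.61) / 2270 = 10.33 / 2270 = 0.004551.
Darcy flux q = K · i = 0.05630 × 0.004551 = 0.0002562 m/day.
Seepage velocity v = q / n_e = 0.0002562 / 0.11 = 0.002329 m/day.
Travel time t = L / v = 2270 / 0.002329 = 9.746e+05 days = 2668 years.

2670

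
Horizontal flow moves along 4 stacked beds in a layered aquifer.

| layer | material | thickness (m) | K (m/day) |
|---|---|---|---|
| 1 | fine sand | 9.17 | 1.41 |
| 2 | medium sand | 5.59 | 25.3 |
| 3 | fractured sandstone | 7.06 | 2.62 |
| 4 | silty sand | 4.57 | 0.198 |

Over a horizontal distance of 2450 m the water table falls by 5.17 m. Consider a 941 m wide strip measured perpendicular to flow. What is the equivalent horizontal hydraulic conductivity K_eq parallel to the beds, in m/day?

6.58

Flow is parallel to layering, so each bed carries its own Darcy discharge and the transmissivities add.
Σ(K_i·b_i) = 1.41×9.17 + 25.3×5.59 + 2.62×7.06 + 0.198×4.57 = 173.8 m²/day.
Total thickness b = 26.39 m, so K_eq = Σ(K_i·b_i)/b = 6.584 m/day.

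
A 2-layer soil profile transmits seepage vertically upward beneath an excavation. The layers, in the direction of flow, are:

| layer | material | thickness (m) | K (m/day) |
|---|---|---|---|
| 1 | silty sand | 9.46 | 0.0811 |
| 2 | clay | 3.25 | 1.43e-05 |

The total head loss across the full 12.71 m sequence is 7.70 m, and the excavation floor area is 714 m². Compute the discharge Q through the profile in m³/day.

0.0242

Flow is perpendicular to layering, so the layers act in series and the equivalent K is the thickness-weighted harmonic mean.
Total thickness L = 9.46 + 3.25 = 12.71 m.
Σ(b_i/K_i) = 9.46/0.0811 + 3.25/1.43e-05 = 2.274e+05 d.
K_eq = L / Σ(b_i/K_i) = 12.71 / 2.274e+05 = 5.590e-05 m/day.
Q = K_eq · A · (Δh/L) = 5.590e-05 × 714 × (7.70/12.71) = 0.02418 m³/day.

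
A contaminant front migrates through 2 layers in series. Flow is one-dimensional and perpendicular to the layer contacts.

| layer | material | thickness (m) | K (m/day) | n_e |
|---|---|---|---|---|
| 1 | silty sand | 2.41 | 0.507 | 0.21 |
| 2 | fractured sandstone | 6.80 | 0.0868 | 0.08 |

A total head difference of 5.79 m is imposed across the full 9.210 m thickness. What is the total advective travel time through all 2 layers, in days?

With flow normal to the layers, continuity requires the same specific discharge q through every layer.
Σ(b_i/K_i) = 2.41/0.507 + 6.80/0.0868 = 83.09 d.
q = Δh / Σ(b_i/K_i) = 5.79 / 83.09 = 0.06968 m/day.
In each layer the seepage velocity is v_i = q/n_i, so the layer transit time is t_i = b_i·n_i / q:
  layer 1 (silty sand): t_1 = 2.41 × 0.21 / 0.06968 = 7.263 d
  layer 2 (fractured sandstone): t_2 = 6.80 × 0.08 / 0.06968 = 7.807 d
Total t = Σ t_i = 15.07 days.

15.1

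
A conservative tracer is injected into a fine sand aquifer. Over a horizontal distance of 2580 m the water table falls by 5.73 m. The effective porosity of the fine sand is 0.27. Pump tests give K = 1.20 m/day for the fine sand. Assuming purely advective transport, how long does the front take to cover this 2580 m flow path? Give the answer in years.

716

Hydraulic gradient i = Δh / L = 5.73 / 2580 = 0.002221.
Darcy flux q = K · i = 1.200 × 0.002221 = 0.002665 m/day.
Seepage velocity v = q / n_e = 0.002665 / 0.27 = 0.009871 m/day.
Travel time t = L / v = 2580 / 0.009871 = 2.614e+05 days = 715.6 years.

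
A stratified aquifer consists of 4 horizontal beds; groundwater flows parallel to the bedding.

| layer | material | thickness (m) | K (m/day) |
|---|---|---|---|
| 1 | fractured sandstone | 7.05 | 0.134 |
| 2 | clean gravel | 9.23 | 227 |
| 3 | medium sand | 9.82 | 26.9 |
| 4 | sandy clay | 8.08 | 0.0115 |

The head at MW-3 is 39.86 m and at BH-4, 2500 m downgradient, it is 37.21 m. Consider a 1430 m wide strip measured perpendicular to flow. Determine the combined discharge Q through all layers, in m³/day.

Flow is parallel to layering, so each bed carries its own Darcy discharge and the transmissivities add.
Σ(K_i·b_i) = 0.134×7.05 + 227×9.23 + 26.9×9.82 + 0.0115×8.08 = 2360 m²/day.
Hydraulic gradient i = (39.86 − 37.21) / 2500 = 2.65 / 2500 = 0.001060.
Q = Σ(K_i·b_i) · W · i = 2360 × 1430 × 0.001060 = 3578 m³/day.

3580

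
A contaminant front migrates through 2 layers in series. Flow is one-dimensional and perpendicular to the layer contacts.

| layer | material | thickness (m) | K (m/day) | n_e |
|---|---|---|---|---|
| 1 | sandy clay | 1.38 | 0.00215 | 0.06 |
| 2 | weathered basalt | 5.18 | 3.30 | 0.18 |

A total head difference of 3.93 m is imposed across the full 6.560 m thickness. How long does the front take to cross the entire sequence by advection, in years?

With flow normal to the layers, continuity requires the same specific discharge q through every layer.
Σ(b_i/K_i) = 1.38/0.00215 + 5.18/3.30 = 643.4 d.
q = Δh / Σ(b_i/K_i) = 3.93 / 643.4 = 0.006108 m/day.
In each layer the seepage velocity is v_i = q/n_i, so the layer transit time is t_i = b_i·n_i / q:
  layer 1 (sandy clay): t_1 = 1.38 × 0.06 / 0.006108 = 13.56 d
  layer 2 (weathered basalt): t_2 = 5.18 × 0.18 / 0.006108 = 152.7 d
Total t = Σ t_i = 166.2 days = 0.4551 years.

0.455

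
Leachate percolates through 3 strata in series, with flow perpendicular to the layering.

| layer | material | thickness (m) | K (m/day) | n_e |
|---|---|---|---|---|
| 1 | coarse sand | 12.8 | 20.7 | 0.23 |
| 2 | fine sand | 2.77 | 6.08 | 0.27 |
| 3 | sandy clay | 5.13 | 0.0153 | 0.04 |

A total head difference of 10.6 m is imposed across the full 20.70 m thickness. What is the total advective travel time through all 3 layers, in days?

With flow normal to the layers, continuity requires the same specific discharge q through every layer.
Σ(b_i/K_i) = 12.8/20.7 + 2.77/6.08 + 5.13/0.0153 = 336.4 d.
q = Δh / Σ(b_i/K_i) = 10.6 / 336.4 = 0.03151 m/day.
In each layer the seepage velocity is v_i = q/n_i, so the layer transit time is t_i = b_i·n_i / q:
  layer 1 (coarse sand): t_1 = 12.8 × 0.23 / 0.03151 = 93.42 d
  layer 2 (fine sand): t_2 = 2.77 × 0.27 / 0.03151 = 23.73 d
  layer 3 (sandy clay): t_3 = 5.13 × 0.04 / 0.03151 = 6.512 d
Total t = Σ t_i = 123.7 days.

124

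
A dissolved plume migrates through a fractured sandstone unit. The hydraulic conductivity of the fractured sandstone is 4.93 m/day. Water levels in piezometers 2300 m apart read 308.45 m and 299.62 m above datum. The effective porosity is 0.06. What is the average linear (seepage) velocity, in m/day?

0.315

Hydraulic gradient i = (308.45 − 299.62) / 2300 = 8.83 / 2300 = 0.003839.
Darcy flux q = K · i = 4.930 × 0.003839 = 0.01893 m/day.
Seepage velocity v = q / n_e = 0.01893 / 0.06 = 0.3154 m/day.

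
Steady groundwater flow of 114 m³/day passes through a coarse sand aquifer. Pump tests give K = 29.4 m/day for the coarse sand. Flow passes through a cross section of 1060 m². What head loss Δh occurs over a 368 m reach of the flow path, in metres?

1.35

From Q = K·A·i, i = Q / (K·A) = 114 / (29.40 × 1060) = 0.003658.
Head loss Δh = i · L = 0.003658 × 368 = 1.346 m.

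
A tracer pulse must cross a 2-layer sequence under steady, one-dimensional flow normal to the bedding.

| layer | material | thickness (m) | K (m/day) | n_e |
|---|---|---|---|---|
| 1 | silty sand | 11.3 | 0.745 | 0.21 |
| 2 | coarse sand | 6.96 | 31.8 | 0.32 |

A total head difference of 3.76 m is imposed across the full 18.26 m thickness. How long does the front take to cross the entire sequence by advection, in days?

18.8

With flow normal to the layers, continuity requires the same specific discharge q through every layer.
Σ(b_i/K_i) = 11.3/0.745 + 6.96/31.8 = 15.39 d.
q = Δh / Σ(b_i/K_i) = 3.76 / 15.39 = 0.2444 m/day.
In each layer the seepage velocity is v_i = q/n_i, so the layer transit time is t_i = b_i·n_i / q:
  layer 1 (silty sand): t_1 = 11.3 × 0.21 / 0.2444 = 9.711 d
  layer 2 (coarse sand): t_2 = 6.96 × 0.32 / 0.2444 = 9.114 d
Total t = Σ t_i = 18.82 days.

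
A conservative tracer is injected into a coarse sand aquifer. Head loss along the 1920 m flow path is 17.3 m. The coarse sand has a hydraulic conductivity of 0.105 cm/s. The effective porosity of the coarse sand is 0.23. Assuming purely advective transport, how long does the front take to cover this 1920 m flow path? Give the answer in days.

540

Convert K: 0.105 cm/s × 864 = 90.72 m/day.
Hydraulic gradient i = Δh / L = 17.3 / 1920 = 0.009010.
Darcy flux q = K · i = 90.72 × 0.009010 = 0.8174 m/day.
Seepage velocity v = q / n_e = 0.8174 / 0.23 = 3.554 m/day.
Travel time t = L / v = 1920 / 3.554 = 540.2 days.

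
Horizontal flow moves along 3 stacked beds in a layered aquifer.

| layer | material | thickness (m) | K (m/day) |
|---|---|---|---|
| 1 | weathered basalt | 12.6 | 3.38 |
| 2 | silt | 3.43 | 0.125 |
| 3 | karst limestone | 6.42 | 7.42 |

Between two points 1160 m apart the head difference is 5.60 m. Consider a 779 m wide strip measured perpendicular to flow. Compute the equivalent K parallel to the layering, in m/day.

Flow is parallel to layering, so each bed carries its own Darcy discharge and the transmissivities add.
Σ(K_i·b_i) = 3.38×12.6 + 0.125×3.43 + 7.42×6.42 = 90.65 m²/day.
Total thickness b = 22.45 m, so K_eq = Σ(K_i·b_i)/b = 4.038 m/day.

4.04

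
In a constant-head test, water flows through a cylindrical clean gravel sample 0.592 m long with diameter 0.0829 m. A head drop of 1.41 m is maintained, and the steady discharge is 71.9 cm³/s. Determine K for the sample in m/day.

483

Cross-sectional area A = π·(d/2)² = π × (0.0829/2)² = 0.005398 m².
Convert discharge: 71.9 cm³/s = 7.190e-05 m³/s.
Darcy's law rearranged: K = Q·L / (A·Δh) = 7.190e-05 × 0.592 / (0.005398 × 1.41) = 0.005593 m/s = 483.2 m/day.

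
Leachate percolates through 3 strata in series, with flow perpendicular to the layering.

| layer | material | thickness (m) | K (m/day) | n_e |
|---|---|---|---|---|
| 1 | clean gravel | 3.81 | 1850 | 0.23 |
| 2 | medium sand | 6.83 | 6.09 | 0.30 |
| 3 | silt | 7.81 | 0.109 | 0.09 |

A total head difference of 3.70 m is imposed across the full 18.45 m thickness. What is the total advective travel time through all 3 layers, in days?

71.4

With flow normal to the layers, continuity requires the same specific discharge q through every layer.
Σ(b_i/K_i) = 3.81/1850 + 6.83/6.09 + 7.81/0.109 = 72.77 d.
q = Δh / Σ(b_i/K_i) = 3.70 / 72.77 = 0.05084 m/day.
In each layer the seepage velocity is v_i = q/n_i, so the layer transit time is t_i = b_i·n_i / q:
  layer 1 (clean gravel): t_1 = 3.81 × 0.23 / 0.05084 = 17.24 d
  layer 2 (medium sand): t_2 = 6.83 × 0.30 / 0.05084 = 40.30 d
  layer 3 (silt): t_3 = 7.81 × 0.09 / 0.05084 = 13.83 d
Total t = Σ t_i = 71.36 days.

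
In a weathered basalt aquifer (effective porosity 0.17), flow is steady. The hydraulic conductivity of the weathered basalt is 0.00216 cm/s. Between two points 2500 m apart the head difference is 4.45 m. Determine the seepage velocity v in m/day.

Convert K: 0.00216 cm/s × 864 = 1.866 m/day.
Hydraulic gradient i = Δh / L = 4.45 / 2500 = 0.001780.
Darcy flux q = K · i = 1.866 × 0.001780 = 0.003322 m/day.
Seepage velocity v = q / n_e = 0.003322 / 0.17 = 0.01954 m/day.

0.0195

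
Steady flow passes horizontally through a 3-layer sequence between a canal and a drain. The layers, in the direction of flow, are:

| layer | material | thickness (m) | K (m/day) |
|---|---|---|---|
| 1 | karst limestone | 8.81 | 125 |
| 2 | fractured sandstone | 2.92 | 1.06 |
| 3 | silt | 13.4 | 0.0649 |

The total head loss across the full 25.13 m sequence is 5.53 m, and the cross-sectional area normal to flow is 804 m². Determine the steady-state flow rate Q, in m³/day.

Flow is perpendicular to layering, so the layers act in series and the equivalent K is the thickness-weighted harmonic mean.
Total thickness L = 8.81 + 2.92 + 13.4 = 25.13 m.
Σ(b_i/K_i) = 8.81/125 + 2.92/1.06 + 13.4/0.0649 = 209.3 d.
K_eq = L / Σ(b_i/K_i) = 25.13 / 209.3 = 0.1201 m/day.
Q = K_eq · A · (Δh/L) = 0.1201 × 804 × (5.53/25.13) = 21.24 m³/day.

21.2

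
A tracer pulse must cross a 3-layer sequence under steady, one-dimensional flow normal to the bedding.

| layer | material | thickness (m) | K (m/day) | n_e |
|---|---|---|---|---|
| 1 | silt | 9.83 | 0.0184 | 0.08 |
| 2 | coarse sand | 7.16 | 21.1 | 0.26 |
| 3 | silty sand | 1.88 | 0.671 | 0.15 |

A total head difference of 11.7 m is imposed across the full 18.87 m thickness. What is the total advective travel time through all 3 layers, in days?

With flow normal to the layers, continuity requires the same specific discharge q through every layer.
Σ(b_i/K_i) = 9.83/0.0184 + 7.16/21.1 + 1.88/0.671 = 537.4 d.
q = Δh / Σ(b_i/K_i) = 11.7 / 537.4 = 0.02177 m/day.
In each layer the seepage velocity is v_i = q/n_i, so the layer transit time is t_i = b_i·n_i / q:
  layer 1 (silt): t_1 = 9.83 × 0.08 / 0.02177 = 36.12 d
  layer 2 (coarse sand): t_2 = 7.16 × 0.26 / 0.02177 = 85.50 d
  layer 3 (silty sand): t_3 = 1.88 × 0.15 / 0.02177 = 12.95 d
Total t = Σ t_i = 134.6 days.

135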